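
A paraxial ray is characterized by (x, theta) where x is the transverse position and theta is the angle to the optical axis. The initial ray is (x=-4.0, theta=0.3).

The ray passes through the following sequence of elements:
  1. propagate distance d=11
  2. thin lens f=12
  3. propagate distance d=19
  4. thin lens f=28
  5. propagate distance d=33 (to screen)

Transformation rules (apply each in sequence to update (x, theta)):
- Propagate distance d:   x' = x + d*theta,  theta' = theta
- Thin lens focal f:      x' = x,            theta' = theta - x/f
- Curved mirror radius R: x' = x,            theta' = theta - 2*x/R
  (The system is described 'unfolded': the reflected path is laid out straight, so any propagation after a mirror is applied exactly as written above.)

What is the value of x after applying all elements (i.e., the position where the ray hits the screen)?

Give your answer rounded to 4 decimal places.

Initial: x=-4.0000 theta=0.3000
After 1 (propagate distance d=11): x=-0.7000 theta=0.3000
After 2 (thin lens f=12): x=-0.7000 theta=43/120 (≈0.3583)
After 3 (propagate distance d=19): x=733/120 (≈6.1083) theta=43/120 (≈0.3583)
After 4 (thin lens f=28): x=733/120 (≈6.1083) theta=157/1120 (≈0.1402)
After 5 (propagate distance d=33 (to screen)): x=36067/3360 (≈10.7342) theta=157/1120 (≈0.1402)
Rounded to 4 decimal places: x = 10.7342

Answer: 10.7342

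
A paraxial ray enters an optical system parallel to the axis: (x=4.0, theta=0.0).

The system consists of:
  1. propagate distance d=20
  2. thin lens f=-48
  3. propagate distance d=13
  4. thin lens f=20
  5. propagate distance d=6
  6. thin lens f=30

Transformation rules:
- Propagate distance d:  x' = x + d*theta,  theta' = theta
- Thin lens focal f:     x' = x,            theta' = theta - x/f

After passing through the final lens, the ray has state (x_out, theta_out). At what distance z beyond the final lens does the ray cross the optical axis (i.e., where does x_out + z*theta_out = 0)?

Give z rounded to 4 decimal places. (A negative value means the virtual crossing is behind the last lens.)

Answer: 13.2577

Derivation:
Initial: x=4.0000 theta=0.0000
After 1 (propagate distance d=20): x=4.0000 theta=0.0000
After 2 (thin lens f=-48): x=4.0000 theta=1/12 (≈0.0833)
After 3 (propagate distance d=13): x=61/12 (≈5.0833) theta=1/12 (≈0.0833)
After 4 (thin lens f=20): x=61/12 (≈5.0833) theta=-41/240 (≈-0.1708)
After 5 (propagate distance d=6): x=487/120 (≈4.0583) theta=-41/240 (≈-0.1708)
After 6 (thin lens f=30): x=487/120 (≈4.0583) theta=-551/1800 (≈-0.3061)
z_focus = -x_out/theta_out = -(487/120)/(-551/1800) = 7305/551 ≈ 13.2577
Rounded to 4 decimal places: z = 13.2577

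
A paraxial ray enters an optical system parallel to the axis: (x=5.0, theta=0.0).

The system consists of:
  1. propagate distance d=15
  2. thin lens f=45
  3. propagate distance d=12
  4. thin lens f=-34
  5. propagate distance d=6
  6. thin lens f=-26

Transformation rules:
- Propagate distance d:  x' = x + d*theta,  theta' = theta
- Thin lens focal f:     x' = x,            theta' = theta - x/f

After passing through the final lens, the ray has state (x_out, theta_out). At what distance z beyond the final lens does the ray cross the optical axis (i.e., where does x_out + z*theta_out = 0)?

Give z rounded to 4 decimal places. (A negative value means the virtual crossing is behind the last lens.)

Answer: -26.6202

Derivation:
Initial: x=5.0000 theta=0.0000
After 1 (propagate distance d=15): x=5.0000 theta=0.0000
After 2 (thin lens f=45): x=5.0000 theta=-1/9 (≈-0.1111)
After 3 (propagate distance d=12): x=11/3 (≈3.6667) theta=-1/9 (≈-0.1111)
After 4 (thin lens f=-34): x=11/3 (≈3.6667) theta=-1/306 (≈-0.0033)
After 5 (propagate distance d=6): x=62/17 (≈3.6471) theta=-1/306 (≈-0.0033)
After 6 (thin lens f=-26): x=62/17 (≈3.6471) theta=545/3978 (≈0.1370)
z_focus = -x_out/theta_out = -(62/17)/(545/3978) = -14508/545 ≈ -26.6202
Rounded to 4 decimal places: z = -26.6202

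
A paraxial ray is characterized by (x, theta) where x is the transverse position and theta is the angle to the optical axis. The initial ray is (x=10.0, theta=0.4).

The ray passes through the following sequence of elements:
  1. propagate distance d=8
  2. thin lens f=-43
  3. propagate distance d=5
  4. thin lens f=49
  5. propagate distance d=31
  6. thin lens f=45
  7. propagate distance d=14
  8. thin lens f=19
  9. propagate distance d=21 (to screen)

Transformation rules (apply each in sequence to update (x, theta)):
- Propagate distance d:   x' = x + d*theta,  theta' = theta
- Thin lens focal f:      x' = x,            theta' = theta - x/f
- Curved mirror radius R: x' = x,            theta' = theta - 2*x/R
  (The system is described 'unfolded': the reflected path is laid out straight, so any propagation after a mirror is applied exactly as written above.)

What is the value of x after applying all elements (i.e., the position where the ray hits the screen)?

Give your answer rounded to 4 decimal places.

Initial: x=10.0000 theta=0.4000
After 1 (propagate distance d=8): x=13.2000 theta=0.4000
After 2 (thin lens f=-43): x=13.2000 theta=152/215 (≈0.7070)
After 3 (propagate distance d=5): x=3598/215 (≈16.7349) theta=152/215 (≈0.7070)
After 4 (thin lens f=49): x=3598/215 (≈16.7349) theta=110/301 (≈0.3654)
After 5 (propagate distance d=31): x=42236/1505 (≈28.0638) theta=110/301 (≈0.3654)
After 6 (thin lens f=45): x=42236/1505 (≈28.0638) theta=-2498/9675 (≈-0.2582)
After 7 (propagate distance d=14): x=1655816/67725 (≈24.4491) theta=-2498/9675 (≈-0.2582)
After 8 (thin lens f=19): x=1655816/67725 (≈24.4491) theta=-79522/51471 (≈-1.5450)
After 9 (propagate distance d=21 (to screen)): x=-10288546/1286775 (≈-7.9956) theta=-79522/51471 (≈-1.5450)
Rounded to 4 decimal places: x = -7.9956

Answer: -7.9956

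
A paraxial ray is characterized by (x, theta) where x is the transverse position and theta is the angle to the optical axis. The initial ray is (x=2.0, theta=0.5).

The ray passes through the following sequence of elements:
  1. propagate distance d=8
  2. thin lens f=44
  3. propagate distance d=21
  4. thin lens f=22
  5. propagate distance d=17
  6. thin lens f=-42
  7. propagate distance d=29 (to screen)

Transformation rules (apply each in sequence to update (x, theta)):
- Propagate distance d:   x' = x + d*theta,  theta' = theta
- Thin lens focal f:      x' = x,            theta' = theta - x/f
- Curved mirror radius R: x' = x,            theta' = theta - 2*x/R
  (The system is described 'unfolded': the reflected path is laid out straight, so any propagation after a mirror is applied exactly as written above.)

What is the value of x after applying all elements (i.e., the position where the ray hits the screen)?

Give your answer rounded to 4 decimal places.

Initial: x=2.0000 theta=0.5000
After 1 (propagate distance d=8): x=6.0000 theta=0.5000
After 2 (thin lens f=44): x=6.0000 theta=4/11 (≈0.3636)
After 3 (propagate distance d=21): x=150/11 (≈13.6364) theta=4/11 (≈0.3636)
After 4 (thin lens f=22): x=150/11 (≈13.6364) theta=-31/121 (≈-0.2562)
After 5 (propagate distance d=17): x=1123/121 (≈9.2810) theta=-31/121 (≈-0.2562)
After 6 (thin lens f=-42): x=1123/121 (≈9.2810) theta=-179/5082 (≈-0.0352)
After 7 (propagate distance d=29 (to screen)): x=41975/5082 (≈8.2595) theta=-179/5082 (≈-0.0352)
Rounded to 4 decimal places: x = 8.2595

Answer: 8.2595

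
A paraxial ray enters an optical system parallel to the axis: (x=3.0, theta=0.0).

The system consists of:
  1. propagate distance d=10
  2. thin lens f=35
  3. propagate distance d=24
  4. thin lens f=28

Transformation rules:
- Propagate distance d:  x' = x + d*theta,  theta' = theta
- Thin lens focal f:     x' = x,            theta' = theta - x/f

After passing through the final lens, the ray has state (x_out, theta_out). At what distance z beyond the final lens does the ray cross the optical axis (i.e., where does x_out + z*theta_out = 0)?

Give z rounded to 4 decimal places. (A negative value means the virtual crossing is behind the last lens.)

Initial: x=3.0000 theta=0.0000
After 1 (propagate distance d=10): x=3.0000 theta=0.0000
After 2 (thin lens f=35): x=3.0000 theta=-3/35 (≈-0.0857)
After 3 (propagate distance d=24): x=33/35 (≈0.9429) theta=-3/35 (≈-0.0857)
After 4 (thin lens f=28): x=33/35 (≈0.9429) theta=-117/980 (≈-0.1194)
z_focus = -x_out/theta_out = -(33/35)/(-117/980) = 308/39 ≈ 7.8974
Rounded to 4 decimal places: z = 7.8974

Answer: 7.8974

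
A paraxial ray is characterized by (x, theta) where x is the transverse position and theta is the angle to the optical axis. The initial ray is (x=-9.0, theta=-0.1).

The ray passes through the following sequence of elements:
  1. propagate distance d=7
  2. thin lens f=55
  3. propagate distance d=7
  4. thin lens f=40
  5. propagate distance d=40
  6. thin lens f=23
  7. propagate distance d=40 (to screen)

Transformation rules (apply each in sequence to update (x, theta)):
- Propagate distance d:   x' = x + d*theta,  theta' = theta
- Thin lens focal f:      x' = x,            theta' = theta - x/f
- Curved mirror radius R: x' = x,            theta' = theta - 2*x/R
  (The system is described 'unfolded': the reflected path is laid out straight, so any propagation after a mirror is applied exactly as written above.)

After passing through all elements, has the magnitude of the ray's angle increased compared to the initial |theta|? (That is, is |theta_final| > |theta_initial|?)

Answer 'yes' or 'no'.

Initial: x=-9.0000 theta=-0.1000
After 1 (propagate distance d=7): x=-9.7000 theta=-0.1000
After 2 (thin lens f=55): x=-9.7000 theta=21/275 (≈0.0764)
After 3 (propagate distance d=7): x=-5041/550 (≈-9.1655) theta=21/275 (≈0.0764)
After 4 (thin lens f=40): x=-5041/550 (≈-9.1655) theta=0.3055
After 5 (propagate distance d=40): x=168/55 (≈3.0545) theta=0.3055
After 6 (thin lens f=23): x=168/55 (≈3.0545) theta=87383/506000 (≈0.1727)
After 7 (propagate distance d=40 (to screen)): x=126023/12650 (≈9.9623) theta=87383/506000 (≈0.1727)
|theta_initial|=0.1000 |theta_final|=87383/506000 (≈0.1727) -> increased

Answer: yes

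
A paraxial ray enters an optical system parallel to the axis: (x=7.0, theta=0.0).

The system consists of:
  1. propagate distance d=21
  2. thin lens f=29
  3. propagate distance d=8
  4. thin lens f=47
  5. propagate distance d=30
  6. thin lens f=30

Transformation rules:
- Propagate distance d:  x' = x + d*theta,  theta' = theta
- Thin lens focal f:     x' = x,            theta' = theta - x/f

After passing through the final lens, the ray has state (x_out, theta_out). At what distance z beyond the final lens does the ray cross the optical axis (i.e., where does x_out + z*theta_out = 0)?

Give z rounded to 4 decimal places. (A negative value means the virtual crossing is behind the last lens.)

Answer: -32.0061

Derivation:
Initial: x=7.0000 theta=0.0000
After 1 (propagate distance d=21): x=7.0000 theta=0.0000
After 2 (thin lens f=29): x=7.0000 theta=-7/29 (≈-0.2414)
After 3 (propagate distance d=8): x=147/29 (≈5.0690) theta=-7/29 (≈-0.2414)
After 4 (thin lens f=47): x=147/29 (≈5.0690) theta=-476/1363 (≈-0.3492)
After 5 (propagate distance d=30): x=-7371/1363 (≈-5.4079) theta=-476/1363 (≈-0.3492)
After 6 (thin lens f=30): x=-7371/1363 (≈-5.4079) theta=-49/290 (≈-0.1690)
z_focus = -x_out/theta_out = -(-7371/1363)/(-49/290) = -10530/329 ≈ -32.0061
Rounded to 4 decimal places: z = -32.0061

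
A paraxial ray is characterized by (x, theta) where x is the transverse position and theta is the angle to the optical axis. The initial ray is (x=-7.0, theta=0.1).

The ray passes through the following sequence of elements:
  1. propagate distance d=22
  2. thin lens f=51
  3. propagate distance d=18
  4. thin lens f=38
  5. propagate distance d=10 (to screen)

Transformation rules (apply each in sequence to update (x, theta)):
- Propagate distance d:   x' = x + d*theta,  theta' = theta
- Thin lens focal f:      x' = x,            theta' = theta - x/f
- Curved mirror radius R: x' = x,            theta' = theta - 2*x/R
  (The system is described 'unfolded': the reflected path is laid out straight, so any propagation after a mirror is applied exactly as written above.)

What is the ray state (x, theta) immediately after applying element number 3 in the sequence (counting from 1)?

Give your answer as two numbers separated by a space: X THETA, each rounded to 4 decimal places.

Initial: x=-7.0000 theta=0.1000
After 1 (propagate distance d=22): x=-4.8000 theta=0.1000
After 2 (thin lens f=51): x=-4.8000 theta=33/170 (≈0.1941)
After 3 (propagate distance d=18): x=-111/85 (≈-1.3059) theta=33/170 (≈0.1941)
Rounded to 4 decimal places: x = -1.3059, theta = 0.1941

Answer: -1.3059 0.1941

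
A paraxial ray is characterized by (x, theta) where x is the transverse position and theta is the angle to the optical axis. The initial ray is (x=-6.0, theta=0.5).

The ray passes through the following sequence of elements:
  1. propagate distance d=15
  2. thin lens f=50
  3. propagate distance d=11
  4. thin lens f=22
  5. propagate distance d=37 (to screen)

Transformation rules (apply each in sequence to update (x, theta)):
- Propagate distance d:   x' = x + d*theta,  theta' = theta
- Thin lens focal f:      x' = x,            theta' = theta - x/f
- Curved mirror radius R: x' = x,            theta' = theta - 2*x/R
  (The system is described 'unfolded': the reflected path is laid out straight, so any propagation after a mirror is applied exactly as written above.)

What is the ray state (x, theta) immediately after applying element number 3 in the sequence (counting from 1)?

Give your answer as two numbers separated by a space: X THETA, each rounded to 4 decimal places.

Answer: 6.6700 0.4700

Derivation:
Initial: x=-6.0000 theta=0.5000
After 1 (propagate distance d=15): x=1.5000 theta=0.5000
After 2 (thin lens f=50): x=1.5000 theta=0.4700
After 3 (propagate distance d=11): x=6.6700 theta=0.4700
Rounded to 4 decimal places: x = 6.6700, theta = 0.4700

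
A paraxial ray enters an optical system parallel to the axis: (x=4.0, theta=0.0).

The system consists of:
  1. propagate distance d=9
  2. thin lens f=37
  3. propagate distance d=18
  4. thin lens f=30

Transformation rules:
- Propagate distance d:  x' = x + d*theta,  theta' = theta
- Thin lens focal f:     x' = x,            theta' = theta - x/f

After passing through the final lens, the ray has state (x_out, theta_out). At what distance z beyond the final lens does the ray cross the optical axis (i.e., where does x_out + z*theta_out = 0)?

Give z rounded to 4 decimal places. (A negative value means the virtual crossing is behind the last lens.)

Answer: 11.6327

Derivation:
Initial: x=4.0000 theta=0.0000
After 1 (propagate distance d=9): x=4.0000 theta=0.0000
After 2 (thin lens f=37): x=4.0000 theta=-4/37 (≈-0.1081)
After 3 (propagate distance d=18): x=76/37 (≈2.0541) theta=-4/37 (≈-0.1081)
After 4 (thin lens f=30): x=76/37 (≈2.0541) theta=-98/555 (≈-0.1766)
z_focus = -x_out/theta_out = -(76/37)/(-98/555) = 570/49 ≈ 11.6327
Rounded to 4 decimal places: z = 11.6327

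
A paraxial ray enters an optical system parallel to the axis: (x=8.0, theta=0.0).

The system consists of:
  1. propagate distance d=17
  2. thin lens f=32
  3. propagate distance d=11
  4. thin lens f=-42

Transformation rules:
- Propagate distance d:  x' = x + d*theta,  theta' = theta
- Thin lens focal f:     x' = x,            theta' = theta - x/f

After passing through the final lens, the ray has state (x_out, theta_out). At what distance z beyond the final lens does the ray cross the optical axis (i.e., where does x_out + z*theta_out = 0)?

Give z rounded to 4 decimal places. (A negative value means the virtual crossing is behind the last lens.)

Answer: 42.0000

Derivation:
Initial: x=8.0000 theta=0.0000
After 1 (propagate distance d=17): x=8.0000 theta=0.0000
After 2 (thin lens f=32): x=8.0000 theta=-0.2500
After 3 (propagate distance d=11): x=5.2500 theta=-0.2500
After 4 (thin lens f=-42): x=5.2500 theta=-0.1250
z_focus = -x_out/theta_out = -(5.2500)/(-0.1250) = 42.0000
Rounded to 4 decimal places: z = 42.0000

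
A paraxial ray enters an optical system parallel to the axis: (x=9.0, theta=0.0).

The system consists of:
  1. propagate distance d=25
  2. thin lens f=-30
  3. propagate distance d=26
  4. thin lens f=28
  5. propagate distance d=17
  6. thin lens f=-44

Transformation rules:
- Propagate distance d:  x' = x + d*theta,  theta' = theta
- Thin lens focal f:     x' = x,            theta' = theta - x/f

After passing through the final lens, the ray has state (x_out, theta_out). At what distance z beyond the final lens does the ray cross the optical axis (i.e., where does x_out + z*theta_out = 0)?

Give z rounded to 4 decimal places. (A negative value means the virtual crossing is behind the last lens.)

Initial: x=9.0000 theta=0.0000
After 1 (propagate distance d=25): x=9.0000 theta=0.0000
After 2 (thin lens f=-30): x=9.0000 theta=0.3000
After 3 (propagate distance d=26): x=16.8000 theta=0.3000
After 4 (thin lens f=28): x=16.8000 theta=-0.3000
After 5 (propagate distance d=17): x=11.7000 theta=-0.3000
After 6 (thin lens f=-44): x=11.7000 theta=-3/88 (≈-0.0341)
z_focus = -x_out/theta_out = -(11.7000)/(-3/88) = 343.2000
Rounded to 4 decimal places: z = 343.2000

Answer: 343.2000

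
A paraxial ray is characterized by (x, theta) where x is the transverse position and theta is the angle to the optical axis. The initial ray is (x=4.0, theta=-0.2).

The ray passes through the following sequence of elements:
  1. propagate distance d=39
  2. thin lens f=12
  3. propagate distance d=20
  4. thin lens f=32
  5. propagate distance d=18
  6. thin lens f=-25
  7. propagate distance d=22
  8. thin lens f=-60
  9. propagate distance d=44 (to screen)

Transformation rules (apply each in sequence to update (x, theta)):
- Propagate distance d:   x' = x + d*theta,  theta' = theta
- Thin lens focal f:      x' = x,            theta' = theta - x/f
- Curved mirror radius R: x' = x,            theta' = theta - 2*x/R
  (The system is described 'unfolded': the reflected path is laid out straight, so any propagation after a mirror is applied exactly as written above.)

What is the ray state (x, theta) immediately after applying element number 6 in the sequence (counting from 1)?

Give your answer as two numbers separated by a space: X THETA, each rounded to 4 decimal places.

Initial: x=4.0000 theta=-0.2000
After 1 (propagate distance d=39): x=-3.8000 theta=-0.2000
After 2 (thin lens f=12): x=-3.8000 theta=7/60 (≈0.1167)
After 3 (propagate distance d=20): x=-22/15 (≈-1.4667) theta=7/60 (≈0.1167)
After 4 (thin lens f=32): x=-22/15 (≈-1.4667) theta=0.1625
After 5 (propagate distance d=18): x=35/24 (≈1.4583) theta=0.1625
After 6 (thin lens f=-25): x=35/24 (≈1.4583) theta=53/240 (≈0.2208)
Rounded to 4 decimal places: x = 1.4583, theta = 0.2208

Answer: 1.4583 0.2208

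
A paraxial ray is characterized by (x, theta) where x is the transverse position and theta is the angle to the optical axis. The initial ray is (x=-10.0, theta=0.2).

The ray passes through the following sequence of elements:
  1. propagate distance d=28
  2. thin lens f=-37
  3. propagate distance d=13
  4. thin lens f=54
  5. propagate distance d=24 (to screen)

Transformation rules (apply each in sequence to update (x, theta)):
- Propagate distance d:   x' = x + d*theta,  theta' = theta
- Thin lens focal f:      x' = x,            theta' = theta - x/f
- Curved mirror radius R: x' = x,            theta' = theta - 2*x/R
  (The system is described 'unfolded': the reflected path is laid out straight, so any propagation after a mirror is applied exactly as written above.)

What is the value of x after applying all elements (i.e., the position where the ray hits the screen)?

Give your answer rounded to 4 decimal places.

Answer: 0.0871

Derivation:
Initial: x=-10.0000 theta=0.2000
After 1 (propagate distance d=28): x=-4.4000 theta=0.2000
After 2 (thin lens f=-37): x=-4.4000 theta=3/37 (≈0.0811)
After 3 (propagate distance d=13): x=-619/185 (≈-3.3459) theta=3/37 (≈0.0811)
After 4 (thin lens f=54): x=-619/185 (≈-3.3459) theta=1429/9990 (≈0.1430)
After 5 (propagate distance d=24 (to screen)): x=29/333 (≈0.0871) theta=1429/9990 (≈0.1430)
Rounded to 4 decimal places: x = 0.0871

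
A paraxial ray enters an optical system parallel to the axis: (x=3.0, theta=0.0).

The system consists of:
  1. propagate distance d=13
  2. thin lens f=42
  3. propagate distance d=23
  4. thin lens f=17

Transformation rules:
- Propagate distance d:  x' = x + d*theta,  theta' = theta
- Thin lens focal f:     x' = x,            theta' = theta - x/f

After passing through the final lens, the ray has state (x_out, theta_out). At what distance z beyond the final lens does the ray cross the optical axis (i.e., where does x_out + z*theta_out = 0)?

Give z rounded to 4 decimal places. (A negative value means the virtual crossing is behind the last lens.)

Answer: 8.9722

Derivation:
Initial: x=3.0000 theta=0.0000
After 1 (propagate distance d=13): x=3.0000 theta=0.0000
After 2 (thin lens f=42): x=3.0000 theta=-1/14 (≈-0.0714)
After 3 (propagate distance d=23): x=19/14 (≈1.3571) theta=-1/14 (≈-0.0714)
After 4 (thin lens f=17): x=19/14 (≈1.3571) theta=-18/119 (≈-0.1513)
z_focus = -x_out/theta_out = -(19/14)/(-18/119) = 323/36 ≈ 8.9722
Rounded to 4 decimal places: z = 8.9722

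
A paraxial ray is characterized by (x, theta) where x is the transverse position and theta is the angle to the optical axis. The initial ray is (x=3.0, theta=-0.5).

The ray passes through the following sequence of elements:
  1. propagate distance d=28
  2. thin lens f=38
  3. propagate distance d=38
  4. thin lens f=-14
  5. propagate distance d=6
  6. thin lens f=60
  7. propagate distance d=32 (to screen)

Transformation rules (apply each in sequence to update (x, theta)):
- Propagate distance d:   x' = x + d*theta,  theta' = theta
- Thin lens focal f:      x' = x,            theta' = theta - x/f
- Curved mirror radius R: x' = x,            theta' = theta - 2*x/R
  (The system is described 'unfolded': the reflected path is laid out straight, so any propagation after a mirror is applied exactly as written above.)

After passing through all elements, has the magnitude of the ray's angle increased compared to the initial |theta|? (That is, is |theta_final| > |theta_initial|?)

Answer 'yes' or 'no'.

Answer: yes

Derivation:
Initial: x=3.0000 theta=-0.5000
After 1 (propagate distance d=28): x=-11.0000 theta=-0.5000
After 2 (thin lens f=38): x=-11.0000 theta=-4/19 (≈-0.2105)
After 3 (propagate distance d=38): x=-19.0000 theta=-4/19 (≈-0.2105)
After 4 (thin lens f=-14): x=-19.0000 theta=-417/266 (≈-1.5677)
After 5 (propagate distance d=6): x=-3778/133 (≈-28.4060) theta=-417/266 (≈-1.5677)
After 6 (thin lens f=60): x=-3778/133 (≈-28.4060) theta=-2183/1995 (≈-1.0942)
After 7 (propagate distance d=32 (to screen)): x=-126526/1995 (≈-63.4216) theta=-2183/1995 (≈-1.0942)
|theta_initial|=0.5000 |theta_final|=2183/1995 (≈1.0942) -> increased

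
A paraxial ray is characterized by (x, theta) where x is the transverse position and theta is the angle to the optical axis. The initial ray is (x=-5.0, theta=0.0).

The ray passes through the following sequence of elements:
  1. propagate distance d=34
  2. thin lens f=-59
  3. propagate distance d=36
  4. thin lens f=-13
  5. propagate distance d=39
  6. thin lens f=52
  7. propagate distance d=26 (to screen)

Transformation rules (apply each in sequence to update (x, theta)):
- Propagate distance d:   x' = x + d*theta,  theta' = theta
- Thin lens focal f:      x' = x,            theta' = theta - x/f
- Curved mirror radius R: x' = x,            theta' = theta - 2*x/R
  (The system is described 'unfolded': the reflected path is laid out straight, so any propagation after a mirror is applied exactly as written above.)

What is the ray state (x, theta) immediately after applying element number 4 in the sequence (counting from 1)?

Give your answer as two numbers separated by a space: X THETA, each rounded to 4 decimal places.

Answer: -8.0508 -0.7040

Derivation:
Initial: x=-5.0000 theta=0.0000
After 1 (propagate distance d=34): x=-5.0000 theta=0.0000
After 2 (thin lens f=-59): x=-5.0000 theta=-5/59 (≈-0.0847)
After 3 (propagate distance d=36): x=-475/59 (≈-8.0508) theta=-5/59 (≈-0.0847)
After 4 (thin lens f=-13): x=-475/59 (≈-8.0508) theta=-540/767 (≈-0.7040)
Rounded to 4 decimal places: x = -8.0508, theta = -0.7040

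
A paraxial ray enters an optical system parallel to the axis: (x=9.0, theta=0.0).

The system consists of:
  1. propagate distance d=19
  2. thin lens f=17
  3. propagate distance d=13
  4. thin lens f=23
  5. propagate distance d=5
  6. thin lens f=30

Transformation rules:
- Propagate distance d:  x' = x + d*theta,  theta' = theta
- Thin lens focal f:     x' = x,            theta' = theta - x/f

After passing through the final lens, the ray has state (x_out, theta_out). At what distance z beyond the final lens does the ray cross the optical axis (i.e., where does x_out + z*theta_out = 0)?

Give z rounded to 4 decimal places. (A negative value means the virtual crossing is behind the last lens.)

Answer: -1.6819

Derivation:
Initial: x=9.0000 theta=0.0000
After 1 (propagate distance d=19): x=9.0000 theta=0.0000
After 2 (thin lens f=17): x=9.0000 theta=-9/17 (≈-0.5294)
After 3 (propagate distance d=13): x=36/17 (≈2.1176) theta=-9/17 (≈-0.5294)
After 4 (thin lens f=23): x=36/17 (≈2.1176) theta=-243/391 (≈-0.6215)
After 5 (propagate distance d=5): x=-387/391 (≈-0.9898) theta=-243/391 (≈-0.6215)
After 6 (thin lens f=30): x=-387/391 (≈-0.9898) theta=-2301/3910 (≈-0.5885)
z_focus = -x_out/theta_out = -(-387/391)/(-2301/3910) = -1290/767 ≈ -1.6819
Rounded to 4 decimal places: z = -1.6819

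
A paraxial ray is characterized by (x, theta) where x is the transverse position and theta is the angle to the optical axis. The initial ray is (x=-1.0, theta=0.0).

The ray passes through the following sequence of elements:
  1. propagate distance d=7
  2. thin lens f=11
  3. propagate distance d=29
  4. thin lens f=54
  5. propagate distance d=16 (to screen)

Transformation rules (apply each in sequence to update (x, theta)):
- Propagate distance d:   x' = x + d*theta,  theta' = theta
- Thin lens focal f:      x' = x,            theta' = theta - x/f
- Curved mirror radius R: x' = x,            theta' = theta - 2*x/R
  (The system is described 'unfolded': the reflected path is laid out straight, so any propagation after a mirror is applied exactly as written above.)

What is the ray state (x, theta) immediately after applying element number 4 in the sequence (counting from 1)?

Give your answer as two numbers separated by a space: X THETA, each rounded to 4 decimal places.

Answer: 1.6364 0.0606

Derivation:
Initial: x=-1.0000 theta=0.0000
After 1 (propagate distance d=7): x=-1.0000 theta=0.0000
After 2 (thin lens f=11): x=-1.0000 theta=1/11 (≈0.0909)
After 3 (propagate distance d=29): x=18/11 (≈1.6364) theta=1/11 (≈0.0909)
After 4 (thin lens f=54): x=18/11 (≈1.6364) theta=2/33 (≈0.0606)
Rounded to 4 decimal places: x = 1.6364, theta = 0.0606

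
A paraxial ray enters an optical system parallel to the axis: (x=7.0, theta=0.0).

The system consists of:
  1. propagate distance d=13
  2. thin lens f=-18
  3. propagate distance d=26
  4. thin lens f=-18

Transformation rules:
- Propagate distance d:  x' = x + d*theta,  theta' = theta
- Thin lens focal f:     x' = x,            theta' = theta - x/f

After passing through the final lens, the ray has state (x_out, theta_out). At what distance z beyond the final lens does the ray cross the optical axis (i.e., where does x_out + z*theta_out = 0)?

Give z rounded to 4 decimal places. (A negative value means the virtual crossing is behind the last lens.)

Answer: -12.7742

Derivation:
Initial: x=7.0000 theta=0.0000
After 1 (propagate distance d=13): x=7.0000 theta=0.0000
After 2 (thin lens f=-18): x=7.0000 theta=7/18 (≈0.3889)
After 3 (propagate distance d=26): x=154/9 (≈17.1111) theta=7/18 (≈0.3889)
After 4 (thin lens f=-18): x=154/9 (≈17.1111) theta=217/162 (≈1.3395)
z_focus = -x_out/theta_out = -(154/9)/(217/162) = -396/31 ≈ -12.7742
Rounded to 4 decimal places: z = -12.7742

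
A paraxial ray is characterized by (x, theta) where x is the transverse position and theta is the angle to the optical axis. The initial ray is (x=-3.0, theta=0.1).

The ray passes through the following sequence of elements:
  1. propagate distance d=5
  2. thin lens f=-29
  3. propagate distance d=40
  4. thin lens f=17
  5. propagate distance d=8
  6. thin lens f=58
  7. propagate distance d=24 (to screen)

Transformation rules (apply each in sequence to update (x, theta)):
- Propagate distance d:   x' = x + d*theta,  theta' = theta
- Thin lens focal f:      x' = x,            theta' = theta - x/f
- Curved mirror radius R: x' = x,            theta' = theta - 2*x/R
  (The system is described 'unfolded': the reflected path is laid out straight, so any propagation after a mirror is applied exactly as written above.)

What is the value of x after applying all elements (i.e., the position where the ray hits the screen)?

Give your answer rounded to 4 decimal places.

Initial: x=-3.0000 theta=0.1000
After 1 (propagate distance d=5): x=-2.5000 theta=0.1000
After 2 (thin lens f=-29): x=-2.5000 theta=2/145 (≈0.0138)
After 3 (propagate distance d=40): x=-113/58 (≈-1.9483) theta=2/145 (≈0.0138)
After 4 (thin lens f=17): x=-113/58 (≈-1.9483) theta=633/4930 (≈0.1284)
After 5 (propagate distance d=8): x=-4541/4930 (≈-0.9211) theta=633/4930 (≈0.1284)
After 6 (thin lens f=58): x=-4541/4930 (≈-0.9211) theta=8251/57188 (≈0.1443)
After 7 (propagate distance d=24 (to screen)): x=363371/142970 (≈2.5416) theta=8251/57188 (≈0.1443)
Rounded to 4 decimal places: x = 2.5416

Answer: 2.5416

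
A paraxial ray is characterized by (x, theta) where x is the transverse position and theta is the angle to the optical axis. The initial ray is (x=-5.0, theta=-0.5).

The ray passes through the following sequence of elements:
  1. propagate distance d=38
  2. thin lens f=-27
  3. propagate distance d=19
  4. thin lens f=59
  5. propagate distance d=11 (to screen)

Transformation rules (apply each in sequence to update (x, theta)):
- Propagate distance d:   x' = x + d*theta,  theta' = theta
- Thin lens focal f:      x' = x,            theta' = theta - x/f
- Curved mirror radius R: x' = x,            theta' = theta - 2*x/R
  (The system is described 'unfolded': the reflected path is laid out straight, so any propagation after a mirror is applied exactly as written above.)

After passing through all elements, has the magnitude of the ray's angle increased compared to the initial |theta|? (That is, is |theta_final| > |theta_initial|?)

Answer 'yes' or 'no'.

Initial: x=-5.0000 theta=-0.5000
After 1 (propagate distance d=38): x=-24.0000 theta=-0.5000
After 2 (thin lens f=-27): x=-24.0000 theta=-25/18 (≈-1.3889)
After 3 (propagate distance d=19): x=-907/18 (≈-50.3889) theta=-25/18 (≈-1.3889)
After 4 (thin lens f=59): x=-907/18 (≈-50.3889) theta=-284/531 (≈-0.5348)
After 5 (propagate distance d=11 (to screen)): x=-59761/1062 (≈-56.2721) theta=-284/531 (≈-0.5348)
|theta_initial|=0.5000 |theta_final|=284/531 (≈0.5348) -> increased

Answer: yes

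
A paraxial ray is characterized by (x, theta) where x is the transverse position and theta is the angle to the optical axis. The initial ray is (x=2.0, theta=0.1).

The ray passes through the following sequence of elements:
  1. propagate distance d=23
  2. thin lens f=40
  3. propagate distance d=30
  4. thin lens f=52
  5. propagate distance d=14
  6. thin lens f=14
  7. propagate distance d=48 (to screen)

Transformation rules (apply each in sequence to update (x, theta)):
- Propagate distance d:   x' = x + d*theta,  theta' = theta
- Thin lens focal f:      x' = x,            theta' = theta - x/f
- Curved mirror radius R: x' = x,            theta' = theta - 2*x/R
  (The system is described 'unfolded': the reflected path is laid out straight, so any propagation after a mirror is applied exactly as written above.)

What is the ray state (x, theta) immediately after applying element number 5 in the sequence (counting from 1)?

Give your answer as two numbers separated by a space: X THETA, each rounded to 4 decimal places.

Answer: 2.8729 -0.0859

Derivation:
Initial: x=2.0000 theta=0.1000
After 1 (propagate distance d=23): x=4.3000 theta=0.1000
After 2 (thin lens f=40): x=4.3000 theta=-0.0075
After 3 (propagate distance d=30): x=4.0750 theta=-0.0075
After 4 (thin lens f=52): x=4.0750 theta=-893/10400 (≈-0.0859)
After 5 (propagate distance d=14): x=14939/5200 (≈2.8729) theta=-893/10400 (≈-0.0859)
Rounded to 4 decimal places: x = 2.8729, theta = -0.0859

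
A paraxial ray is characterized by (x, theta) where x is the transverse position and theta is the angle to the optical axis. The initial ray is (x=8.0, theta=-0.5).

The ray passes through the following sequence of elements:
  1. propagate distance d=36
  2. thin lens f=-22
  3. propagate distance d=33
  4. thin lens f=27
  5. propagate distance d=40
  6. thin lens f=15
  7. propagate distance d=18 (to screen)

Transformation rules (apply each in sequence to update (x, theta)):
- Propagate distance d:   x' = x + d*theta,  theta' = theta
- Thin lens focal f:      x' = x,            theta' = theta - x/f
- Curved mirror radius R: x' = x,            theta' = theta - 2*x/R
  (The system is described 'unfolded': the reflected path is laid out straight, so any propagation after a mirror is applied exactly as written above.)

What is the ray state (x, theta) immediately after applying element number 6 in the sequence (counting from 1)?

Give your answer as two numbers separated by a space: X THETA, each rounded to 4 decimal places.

Answer: -18.2003 1.7958

Derivation:
Initial: x=8.0000 theta=-0.5000
After 1 (propagate distance d=36): x=-10.0000 theta=-0.5000
After 2 (thin lens f=-22): x=-10.0000 theta=-21/22 (≈-0.9545)
After 3 (propagate distance d=33): x=-41.5000 theta=-21/22 (≈-0.9545)
After 4 (thin lens f=27): x=-41.5000 theta=173/297 (≈0.5825)
After 5 (propagate distance d=40): x=-10811/594 (≈-18.2003) theta=173/297 (≈0.5825)
After 6 (thin lens f=15): x=-10811/594 (≈-18.2003) theta=16001/8910 (≈1.7958)
Rounded to 4 decimal places: x = -18.2003, theta = 1.7958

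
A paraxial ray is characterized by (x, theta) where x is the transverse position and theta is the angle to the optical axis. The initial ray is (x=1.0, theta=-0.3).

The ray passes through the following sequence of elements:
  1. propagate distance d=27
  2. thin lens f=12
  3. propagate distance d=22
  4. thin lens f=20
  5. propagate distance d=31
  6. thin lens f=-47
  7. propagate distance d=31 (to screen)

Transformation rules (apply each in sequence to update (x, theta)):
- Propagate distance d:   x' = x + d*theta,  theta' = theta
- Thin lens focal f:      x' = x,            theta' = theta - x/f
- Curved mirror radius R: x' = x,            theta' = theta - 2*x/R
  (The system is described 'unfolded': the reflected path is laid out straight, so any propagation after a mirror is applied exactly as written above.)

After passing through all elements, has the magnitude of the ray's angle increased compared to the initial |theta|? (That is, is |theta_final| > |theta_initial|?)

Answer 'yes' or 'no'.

Answer: yes

Derivation:
Initial: x=1.0000 theta=-0.3000
After 1 (propagate distance d=27): x=-7.1000 theta=-0.3000
After 2 (thin lens f=12): x=-7.1000 theta=7/24 (≈0.2917)
After 3 (propagate distance d=22): x=-41/60 (≈-0.6833) theta=7/24 (≈0.2917)
After 4 (thin lens f=20): x=-41/60 (≈-0.6833) theta=391/1200 (≈0.3258)
After 5 (propagate distance d=31): x=9.4175 theta=391/1200 (≈0.3258)
After 6 (thin lens f=-47): x=9.4175 theta=14839/28200 (≈0.5262)
After 7 (propagate distance d=31 (to screen)): x=290233/11280 (≈25.7299) theta=14839/28200 (≈0.5262)
|theta_initial|=0.3000 |theta_final|=14839/28200 (≈0.5262) -> increased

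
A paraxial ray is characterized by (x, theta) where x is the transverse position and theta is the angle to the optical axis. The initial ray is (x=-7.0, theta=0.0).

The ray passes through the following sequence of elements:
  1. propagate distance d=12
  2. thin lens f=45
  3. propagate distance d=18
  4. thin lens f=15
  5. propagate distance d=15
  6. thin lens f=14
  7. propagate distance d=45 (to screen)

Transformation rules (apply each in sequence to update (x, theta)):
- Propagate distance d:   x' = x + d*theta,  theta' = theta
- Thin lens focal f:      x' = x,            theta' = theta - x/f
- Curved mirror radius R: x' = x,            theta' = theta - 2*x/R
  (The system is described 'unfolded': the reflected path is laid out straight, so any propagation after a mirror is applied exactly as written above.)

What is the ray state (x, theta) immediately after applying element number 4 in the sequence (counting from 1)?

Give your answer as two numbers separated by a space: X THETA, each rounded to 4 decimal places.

Initial: x=-7.0000 theta=0.0000
After 1 (propagate distance d=12): x=-7.0000 theta=0.0000
After 2 (thin lens f=45): x=-7.0000 theta=7/45 (≈0.1556)
After 3 (propagate distance d=18): x=-4.2000 theta=7/45 (≈0.1556)
After 4 (thin lens f=15): x=-4.2000 theta=98/225 (≈0.4356)
Rounded to 4 decimal places: x = -4.2000, theta = 0.4356

Answer: -4.2000 0.4356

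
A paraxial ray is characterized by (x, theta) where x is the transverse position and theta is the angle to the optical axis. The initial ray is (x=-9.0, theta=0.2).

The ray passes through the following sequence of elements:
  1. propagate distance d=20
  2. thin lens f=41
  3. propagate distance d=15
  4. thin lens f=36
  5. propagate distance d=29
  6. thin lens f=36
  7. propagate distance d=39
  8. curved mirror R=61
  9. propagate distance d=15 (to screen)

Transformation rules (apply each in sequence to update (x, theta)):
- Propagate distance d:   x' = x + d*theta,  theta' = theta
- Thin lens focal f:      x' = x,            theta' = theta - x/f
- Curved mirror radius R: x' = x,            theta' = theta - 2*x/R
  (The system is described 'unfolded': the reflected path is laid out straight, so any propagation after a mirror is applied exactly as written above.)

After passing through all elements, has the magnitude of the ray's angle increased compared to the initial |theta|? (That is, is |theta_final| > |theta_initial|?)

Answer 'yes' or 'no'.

Initial: x=-9.0000 theta=0.2000
After 1 (propagate distance d=20): x=-5.0000 theta=0.2000
After 2 (thin lens f=41): x=-5.0000 theta=66/205 (≈0.3220)
After 3 (propagate distance d=15): x=-7/41 (≈-0.1707) theta=66/205 (≈0.3220)
After 4 (thin lens f=36): x=-7/41 (≈-0.1707) theta=2411/7380 (≈0.3267)
After 5 (propagate distance d=29): x=68659/7380 (≈9.3034) theta=2411/7380 (≈0.3267)
After 6 (thin lens f=36): x=68659/7380 (≈9.3034) theta=18137/265680 (≈0.0683)
After 7 (propagate distance d=39): x=1059689/88560 (≈11.9658) theta=18137/265680 (≈0.0683)
After 8 (curved mirror R=61): x=1059689/88560 (≈11.9658) theta=-5251777/16206480 (≈-0.3241)
After 9 (propagate distance d=15 (to screen)): x=799628/112545 (≈7.1050) theta=-5251777/16206480 (≈-0.3241)
|theta_initial|=0.2000 |theta_final|=5251777/16206480 (≈0.3241) -> increased

Answer: yes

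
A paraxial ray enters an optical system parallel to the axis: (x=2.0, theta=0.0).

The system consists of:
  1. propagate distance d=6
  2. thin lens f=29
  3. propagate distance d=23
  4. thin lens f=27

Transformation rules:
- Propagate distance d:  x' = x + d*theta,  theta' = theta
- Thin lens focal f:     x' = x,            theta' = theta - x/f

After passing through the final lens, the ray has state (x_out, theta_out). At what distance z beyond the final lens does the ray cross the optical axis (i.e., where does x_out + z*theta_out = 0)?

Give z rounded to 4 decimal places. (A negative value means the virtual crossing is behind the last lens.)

Initial: x=2.0000 theta=0.0000
After 1 (propagate distance d=6): x=2.0000 theta=0.0000
After 2 (thin lens f=29): x=2.0000 theta=-2/29 (≈-0.0690)
After 3 (propagate distance d=23): x=12/29 (≈0.4138) theta=-2/29 (≈-0.0690)
After 4 (thin lens f=27): x=12/29 (≈0.4138) theta=-22/261 (≈-0.0843)
z_focus = -x_out/theta_out = -(12/29)/(-22/261) = 54/11 ≈ 4.9091
Rounded to 4 decimal places: z = 4.9091

Answer: 4.9091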